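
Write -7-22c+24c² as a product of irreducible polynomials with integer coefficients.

(4c+1)(6c-7)

Need a pair with product 24·(-7) = -168 and sum -22: that's 6 and -28.
Split the middle term: 24c²+6c - 28c-7 = 6c(4c+1) - 7(4c+1).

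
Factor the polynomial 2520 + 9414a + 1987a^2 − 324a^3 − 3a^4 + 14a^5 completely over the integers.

(2a + 7)(7a + 2)(a + 5)(a^2 − 9a + 36)

By the rational root theorem, a = −7/2 is a root, so (2a + 7) is a factor; dividing leaves 7a^4 − 26a^3 − 71a^2 + 1242a + 360.
Next, a = −2/7 is a root, giving the factor (7a + 2) and quotient a^3 − 4a^2 − 9a + 180.
Then a = −5 is a root, giving the factor (a + 5) and quotient a^2 − 9a + 36.
The quadratic a^2 − 9a + 36 has discriminant −63 < 0 and is irreducible over ℤ.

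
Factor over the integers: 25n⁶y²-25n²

Every term has a factor of 25n²; factoring it out leaves n⁴y²-1.
Recognize a difference of squares with the parts n²y and 1.

25n²(n²y+1)(n²y-1)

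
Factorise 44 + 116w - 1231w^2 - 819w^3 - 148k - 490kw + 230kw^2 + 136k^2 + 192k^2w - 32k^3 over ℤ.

Group: 4k(-8k^2 + 66kw + 30k - 91w^2 - 157w - 22) + (9w - 2)(-8k^2 + 66kw + 30k - 91w^2 - 157w - 22); both groups contain (-8k^2 + 66kw + 30k - 91w^2 - 157w - 22), so (4k + 9w - 2) is a factor with cofactor -8k^2 + 66kw + 30k - 91w^2 - 157w - 22.
The cofactor groups again: -8k^2 + 66kw + 30k - 91w^2 - 157w - 22 = -4k(2k - 13w - 2) + (7w + 11)(2k - 13w - 2); both groups contain (2k - 13w - 2), giving -(4k - 7w - 11)(2k - 13w - 2).

-(2k - 13w - 2)(4k + 9w - 2)(4k - 7w - 11)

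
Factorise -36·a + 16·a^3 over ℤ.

4·a·(2·a + 3)·(2·a - 3)

Pull out the common factor 4·a; 4·a^2 - 9 is a difference of squares.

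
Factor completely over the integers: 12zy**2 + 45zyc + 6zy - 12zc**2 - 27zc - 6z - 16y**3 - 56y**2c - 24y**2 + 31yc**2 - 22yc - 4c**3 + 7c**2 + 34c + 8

Group: 4y(3zy + 12zc + 3z - 4y**2 - 15yc - 8y + 4c**2 - 15c - 4) + (-c - 2)(3zy + 12zc + 3z - 4y**2 - 15yc - 8y + 4c**2 - 15c - 4); both groups contain (3zy + 12zc + 3z - 4y**2 - 15yc - 8y + 4c**2 - 15c - 4), so (4y - c - 2) is a factor with cofactor 3zy + 12zc + 3z - 4y**2 - 15yc - 8y + 4c**2 - 15c - 4.
The cofactor groups again: 3zy + 12zc + 3z - 4y**2 - 15yc - 8y + 4c**2 - 15c - 4 = y(3z - 4y + c - 4) + (4c + 1)(3z - 4y + c - 4); both groups contain (3z - 4y + c - 4), giving (y + 4c + 1)(3z - 4y + c - 4).

(4y - c - 2)(y + 4c + 1)(3z - 4y + c - 4)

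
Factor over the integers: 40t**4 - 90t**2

Every term has a factor of 10t**2. Then 4t**2 - 9 = (2t)² − (3)².

10t**2(2t + 3)(2t - 3)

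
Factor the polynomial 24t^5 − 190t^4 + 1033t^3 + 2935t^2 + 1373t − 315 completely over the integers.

Trying the rational-root candidates, t = 1/6 is a root, giving the factor (6t − 1) and quotient 4t^4 − 31t^3 + 167t^2 + 517t + 315.
Continuing, t = −1 is a root, giving the factor (t + 1) and quotient 4t^3 − 35t^2 + 202t + 315.
Then t = −5/4 is a root, so (4t + 5) is a factor; dividing leaves t^2 − 10t + 63.
The quadratic t^2 − 10t + 63 has discriminant −152 < 0 and is irreducible over ℤ.

(4t + 5)(6t − 1)(t + 1)(t^2 − 10t + 63)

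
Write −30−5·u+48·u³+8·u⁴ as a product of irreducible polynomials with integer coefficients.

Group as (8·u⁴−5·u) + (48·u³−30) = u·(8·u³−5) + 6·(8·u³−5).
Both groups share the factor (8·u³−5).

(u+6)·(8·u³−5)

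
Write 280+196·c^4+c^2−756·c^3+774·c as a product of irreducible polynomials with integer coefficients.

By the rational root theorem, c = −1/2 is a root, so (2·c+1) divides it; the quotient is 98·c^3−427·c^2+214·c+280.
Continuing, c = 10/7 is a root, so (7·c−10) is a factor; dividing leaves 14·c^2−41·c−28.
The remaining quadratic factors as (2·c−7)(7·c+4).

(2·c+1)·(2·c−7)·(7·c+4)·(7·c−10)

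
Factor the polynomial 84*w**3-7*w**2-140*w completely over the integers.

7*w*(3*w-4)*(4*w+5)

Pull out the common factor 7*w, then factor the remaining trinomial.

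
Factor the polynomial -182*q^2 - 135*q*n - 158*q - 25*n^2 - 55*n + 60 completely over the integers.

-(13*q + 5*n + 15)*(14*q + 5*n - 4)

Group: -14*q*(13*q + 5*n + 15) + (-5*n + 4)*(13*q + 5*n + 15); both groups contain (13*q + 5*n + 15).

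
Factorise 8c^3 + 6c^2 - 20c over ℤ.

Pull out the common factor 2c, then factor the remaining trinomial.

2c(4c - 5)(c + 2)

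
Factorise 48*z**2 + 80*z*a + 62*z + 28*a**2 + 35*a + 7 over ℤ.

(8*z + 4*a + 1)*(6*z + 7*a + 7)

Group: 6*z*(8*z + 4*a + 1) + (7*a + 7)*(8*z + 4*a + 1); both groups contain (8*z + 4*a + 1).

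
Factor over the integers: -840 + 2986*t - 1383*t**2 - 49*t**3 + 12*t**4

Testing divisors of the constant over divisors of the leading coefficient, t = 7/4 is a root, giving the factor (4*t - 7) and quotient 3*t**3 - 7*t**2 - 358*t + 120.
Continuing, t = -10 is a root, so (t + 10) divides it; the quotient is 3*t**2 - 37*t + 12.
The remaining quadratic factors as (3*t - 1)(t - 12).

(3*t - 1)*(4*t - 7)*(t + 10)*(t - 12)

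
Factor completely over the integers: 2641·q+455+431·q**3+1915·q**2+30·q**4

Trying the rational-root candidates, q = -7 is a root, so (q+7) is a factor; dividing leaves 30·q**3+221·q**2+368·q+65.
Next, q = -13/6 is a root, so (6·q+13) divides it; the quotient is 5·q**2+26·q+5.
The remaining quadratic factors as (5·q+1)(q+5).

(5·q+1)·(6·q+13)·(q+5)·(q+7)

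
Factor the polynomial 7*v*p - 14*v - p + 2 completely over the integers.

(7*v - 1)*(p - 2)

Group as (7*v*p - 14*v) + (-p + 2) = 7*v*(p - 2) - (p - 2).
Both groups share the factor (p - 2).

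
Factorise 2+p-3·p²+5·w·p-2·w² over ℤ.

Group: -2·w·(w-p+1) + (3·p+2)·(w-p+1); both groups contain (w-p+1).

-(2·w-3·p-2)·(w-p+1)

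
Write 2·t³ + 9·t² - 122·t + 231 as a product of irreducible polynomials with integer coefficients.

By the rational root theorem, t = 3 is a root, so (t - 3) is a factor; dividing leaves 2·t² + 15·t - 77.
The remaining quadratic factors as (t + 11)(2·t - 7).

(2·t - 7)·(t + 11)·(t - 3)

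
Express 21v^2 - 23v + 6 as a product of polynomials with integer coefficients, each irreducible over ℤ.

(3v - 2)(7v - 3)

Need a pair with product 21·6 = 126 and sum -23: that's -9 and -14.
Split the middle term: 21v^2 - 9v - 14v + 6 = 3v(7v - 3) - 2(7v - 3).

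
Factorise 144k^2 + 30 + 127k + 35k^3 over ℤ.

(5k + 2)(7k + 5)(k + 3)

Among the possible rational roots, k = −5/7 is a root, so (7k + 5) is a factor; dividing leaves 5k^2 + 17k + 6.
The remaining quadratic factors as (5k + 2)(k + 3).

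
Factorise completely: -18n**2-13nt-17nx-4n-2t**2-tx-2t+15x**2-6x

Group: -9n(2n+t+3x) + (-2t+5x-2)(2n+t+3x); both groups contain (2n+t+3x).

-(2n+t+3x)(9n+2t-5x+2)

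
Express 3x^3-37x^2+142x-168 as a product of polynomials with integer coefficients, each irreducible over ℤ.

Among the possible rational roots, x = 7/3 is a root, so (3x-7) is a factor; dividing leaves x^2-10x+24.
The remaining quadratic factors as (x-4)(x-6).

(3x-7)(x-4)(x-6)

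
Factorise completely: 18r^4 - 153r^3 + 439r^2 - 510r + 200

(3r - 5)(6r - 5)(r - 2)(r - 4)

Among the possible rational roots, r = 5/3 is a root, so (3r - 5) divides it; the quotient is 6r^3 - 41r^2 + 78r - 40.
Next, r = 5/6 is a root, so (6r - 5) divides it; the quotient is r^2 - 6r + 8.
The remaining quadratic factors as (r - 4)(r - 2).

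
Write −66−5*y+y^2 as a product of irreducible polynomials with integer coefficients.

(y+6)*(y−11)

Two integers with product −66 and sum −5 are 6 and −11.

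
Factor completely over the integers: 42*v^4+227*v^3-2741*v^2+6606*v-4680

(6*v-13)*(7*v-10)*(v+12)*(v-3)

Trying the rational-root candidates, v = -12 is a root, so (v+12) divides it; the quotient is 42*v^3-277*v^2+583*v-390.
Continuing, v = 13/6 is a root, giving the factor (6*v-13) and quotient 7*v^2-31*v+30.
The remaining quadratic factors as (v-3)(7*v-10).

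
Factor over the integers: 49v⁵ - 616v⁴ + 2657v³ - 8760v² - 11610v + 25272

(7v + 12)(7v - 9)(v - 9)(v² - 4v + 26)

Testing divisors of the constant over divisors of the leading coefficient, v = 9/7 is a root, giving the factor (7v - 9) and quotient 7v⁴ - 79v³ + 278v² - 894v - 2808.
Continuing, v = 9 is a root, giving the factor (v - 9) and quotient 7v³ - 16v² + 134v + 312.
Then v = -12/7 is a root, so (7v + 12) is a factor; dividing leaves v² - 4v + 26.
The quadratic v² - 4v + 26 has discriminant -88 < 0 and is irreducible over ℤ.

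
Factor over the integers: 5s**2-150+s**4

(s**2+15)(s**2-10)

Substitute u = s**2 to get a quadratic in u, then factor.
s**2-10 is irreducible over ℤ (10 is not a perfect square).
s**2+15 is irreducible over ℤ (always positive, so no real roots).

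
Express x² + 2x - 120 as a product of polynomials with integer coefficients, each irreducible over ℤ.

(x + 12)(x - 10)

Two integers with product -120 and sum 2 are 12 and -10.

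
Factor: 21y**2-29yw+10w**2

Group: 3y(7y-5w) - 2w(7y-5w); both groups contain (7y-5w).

(3y-2w)(7y-5w)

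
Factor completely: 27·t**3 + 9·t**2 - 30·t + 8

Testing divisors of the constant over divisors of the leading coefficient, t = -4/3 is a root, so (3·t + 4) is a factor; dividing leaves 9·t**2 - 9·t + 2.
The remaining quadratic factors as (3·t - 2)(3·t - 1).

(3·t + 4)·(3·t - 1)·(3·t - 2)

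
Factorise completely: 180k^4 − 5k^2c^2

5k^2(6k − c)(6k + c)

Factor out 5k^2, leaving 36k^2 − c^2, which is a difference of two squares.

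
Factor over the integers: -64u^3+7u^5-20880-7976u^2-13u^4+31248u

Testing divisors of the constant over divisors of the leading coefficient, u = 3 is a root, giving the factor (u-3) and quotient 7u^4+8u^3-40u^2-8096u+6960.
Then u = 10 is a root, so (u-10) divides it; the quotient is 7u^3+78u^2+740u-696.
Then u = 6/7 is a root, so (7u-6) is a factor; dividing leaves u^2+12u+116.
The quadratic u^2+12u+116 has discriminant -320 < 0 and is irreducible over ℤ.

(7u-6)(u-10)(u-3)(u^2+12u+116)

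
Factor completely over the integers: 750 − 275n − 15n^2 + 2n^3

(2n − 5)(n + 10)(n − 15)

Among the possible rational roots, n = −10 is a root, so (n + 10) divides it; the quotient is 2n^2 − 35n + 75.
The remaining quadratic factors as (2n − 5)(n − 15).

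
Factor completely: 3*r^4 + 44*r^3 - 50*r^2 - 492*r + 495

Trying the rational-root candidates, r = 1 is a root, so (r - 1) is a factor; dividing leaves 3*r^3 + 47*r^2 - 3*r - 495.
Next, r = -15 is a root, giving the factor (r + 15) and quotient 3*r^2 + 2*r - 33.
The remaining quadratic factors as (r - 3)(3*r + 11).

(3*r + 11)*(r + 15)*(r - 1)*(r - 3)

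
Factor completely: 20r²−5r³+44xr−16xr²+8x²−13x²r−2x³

−(x+5r)(2x+r)(x+r−4)

Group: 2x(−x²−6xr+4x−5r²+20r) + r(−x²−6xr+4x−5r²+20r); both groups contain (−x²−6xr+4x−5r²+20r), so (2x+r) is a factor with cofactor −x²−6xr+4x−5r²+20r.
The cofactor groups again: −x²−6xr+4x−5r²+20r = −x(x+r−4) − 5r(x+r−4); both groups contain (x+r−4), giving −(x+5r)(x+r−4).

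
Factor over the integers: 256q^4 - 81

(4q + 3)(4q - 3)(16q^2 + 9)

Write as (16q^2)² − (9)², then factor 16q^2 - 9 once more.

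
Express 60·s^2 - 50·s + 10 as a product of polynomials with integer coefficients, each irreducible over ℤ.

Pull out the common factor 10, then factor the remaining trinomial.

10·(2·s - 1)·(3·s - 1)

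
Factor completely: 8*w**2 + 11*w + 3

Need a pair with product 8·3 = 24 and sum 11: that's 8 and 3.
Split the middle term: 8*w**2 + 8*w + 3*w + 3 = 8*w*(w + 1) + 3*(w + 1).

(8*w + 3)*(w + 1)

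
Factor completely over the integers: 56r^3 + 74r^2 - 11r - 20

(2r - 1)(4r + 5)(7r + 4)

Trying the rational-root candidates, r = 1/2 is a root, so (2r - 1) is a factor; dividing leaves 28r^2 + 51r + 20.
The remaining quadratic factors as (4r + 5)(7r + 4).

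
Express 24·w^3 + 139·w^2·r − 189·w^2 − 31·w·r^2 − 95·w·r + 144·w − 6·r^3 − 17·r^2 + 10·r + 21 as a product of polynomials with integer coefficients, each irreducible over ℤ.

Group: w·(24·w^2 − 5·w·r − 21·w − r^2 − 4·r − 3) + (6·r − 7)·(24·w^2 − 5·w·r − 21·w − r^2 − 4·r − 3); both groups contain (24·w^2 − 5·w·r − 21·w − r^2 − 4·r − 3), so (w + 6·r − 7) is a factor with cofactor 24·w^2 − 5·w·r − 21·w − r^2 − 4·r − 3.
The cofactor groups again: 24·w^2 − 5·w·r − 21·w − r^2 − 4·r − 3 = 8·w·(3·w − r − 3) + (r + 1)·(3·w − r − 3); both groups contain (3·w − r − 3), giving (8·w + r + 1)·(3·w − r − 3).

(3·w − r − 3)·(w + 6·r − 7)·(8·w + r + 1)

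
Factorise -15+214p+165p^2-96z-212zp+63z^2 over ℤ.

Group: 7z(9z-11p-15) + (-15p+1)(9z-11p-15); both groups contain (9z-11p-15).

(9z-11p-15)(7z-15p+1)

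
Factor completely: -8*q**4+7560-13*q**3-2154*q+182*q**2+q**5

Testing divisors of the constant over divisors of the leading coefficient, q = -7 is a root, so (q+7) is a factor; dividing leaves q**4-15*q**3+92*q**2-462*q+1080.
Continuing, q = 9 is a root, so (q-9) divides it; the quotient is q**3-6*q**2+38*q-120.
Continuing, q = 4 is a root, so (q-4) divides it; the quotient is q**2-2*q+30.
The quadratic q**2-2*q+30 has discriminant -116 < 0 and is irreducible over ℤ.

(q+7)*(q-4)*(q-9)*(q**2-2*q+30)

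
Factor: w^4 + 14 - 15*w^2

Substitute u = w^2 to get a quadratic in u, then factor.
w^2 - 14 is irreducible over ℤ (14 is not a perfect square).
w^2 - 1 is a difference of squares.

(w + 1)*(w - 1)*(w^2 - 14)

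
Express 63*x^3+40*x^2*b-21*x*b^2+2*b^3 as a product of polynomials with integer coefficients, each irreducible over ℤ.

Group: 9*x*(7*x^2+6*x*b-b^2) - 2*b*(7*x^2+6*x*b-b^2); both groups contain (7*x^2+6*x*b-b^2), so (9*x-2*b) is a factor with cofactor 7*x^2+6*x*b-b^2.
The cofactor groups again: 7*x^2+6*x*b-b^2 = x*(7*x-b) + b*(7*x-b); both groups contain (7*x-b), giving (x+b)*(7*x-b).

(9*x-2*b)*(7*x-b)*(x+b)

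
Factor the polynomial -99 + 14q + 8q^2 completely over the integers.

(2q + 9)(4q - 11)

Need a pair with product 8·(-99) = -792 and sum 14: that's 36 and -22.
Split the middle term: 8q^2 + 36q - 22q - 99 = 4q(2q + 9) - 11(2q + 9).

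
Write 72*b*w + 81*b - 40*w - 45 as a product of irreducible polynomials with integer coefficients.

Group as (72*b*w + 81*b) + (-40*w - 45) = 9*b*(8*w + 9) - 5*(8*w + 9).
Both groups share the factor (8*w + 9).

(8*w + 9)*(9*b - 5)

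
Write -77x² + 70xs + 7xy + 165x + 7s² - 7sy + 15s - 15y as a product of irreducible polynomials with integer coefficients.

-(7x - 7s - 15)(11x + s - y)

Group: -7x(11x + s - y) + (7s + 15)(11x + s - y); both groups contain (11x + s - y).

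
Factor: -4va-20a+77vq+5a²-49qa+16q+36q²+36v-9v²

Group: -9v(v-9q+a-4) + (-4q+5a)(v-9q+a-4); both groups contain (v-9q+a-4).

-(9v+4q-5a)(v-9q+a-4)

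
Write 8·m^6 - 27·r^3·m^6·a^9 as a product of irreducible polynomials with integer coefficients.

Factor out m^6 first: what remains is -27·r^3·a^9 + 8.
Recognize a difference of cubes with the parts 2 and 3·r·a^3.

-m^6·(3·r·a^3 - 2)·(9·r^2·a^6 + 6·r·a^3 + 4)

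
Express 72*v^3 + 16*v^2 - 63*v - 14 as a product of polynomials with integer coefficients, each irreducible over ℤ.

(9*v + 2)*(8*v^2 - 7)

Group as (72*v^3 - 63*v) + (16*v^2 - 14) = 9*v*(8*v^2 - 7) + 2*(8*v^2 - 7).
Both groups share the factor (8*v^2 - 7).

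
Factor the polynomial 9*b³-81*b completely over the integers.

Every term has a factor of 9*b. Then b²-9 = (b)² − (3)².

9*b*(b+3)*(b-3)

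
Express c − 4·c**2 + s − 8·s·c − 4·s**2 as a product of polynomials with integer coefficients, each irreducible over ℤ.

−(4·s + 4·c − 1)·(s + c)

Group: −4·s·(s + c) + (−4·c + 1)·(s + c); both groups contain (s + c).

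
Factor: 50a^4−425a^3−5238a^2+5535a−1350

(2a+15)(5a−2)(5a−3)(a−15)

Trying the rational-root candidates, a = 3/5 is a root, giving the factor (5a−3) and quotient 10a^3−79a^2−1095a+450.
Next, a = 2/5 is a root, so (5a−2) divides it; the quotient is 2a^2−15a−225.
The remaining quadratic factors as (2a+15)(a−15).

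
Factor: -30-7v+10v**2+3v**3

(3v-5)(v+2)(v+3)

Among the possible rational roots, v = 5/3 is a root, so (3v-5) divides it; the quotient is v**2+5v+6.
The remaining quadratic factors as (v+2)(v+3).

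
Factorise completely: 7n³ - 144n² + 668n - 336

Testing divisors of the constant over divisors of the leading coefficient, n = 14 is a root, giving the factor (n - 14) and quotient 7n² - 46n + 24.
The remaining quadratic factors as (7n - 4)(n - 6).

(7n - 4)(n - 14)(n - 6)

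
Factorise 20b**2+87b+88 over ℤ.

Need a pair with product 20·88 = 1760 and sum 87: that's 55 and 32.
Split the middle term: 20b**2+55b + 32b+88 = 5b(4b+11) + 8(4b+11).

(4b+11)(5b+8)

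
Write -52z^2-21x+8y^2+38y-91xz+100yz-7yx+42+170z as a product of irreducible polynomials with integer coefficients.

(8y-7x-4z+14)(y+13z+3)

Group: y(8y-7x-4z+14) + (13z+3)(8y-7x-4z+14); both groups contain (8y-7x-4z+14).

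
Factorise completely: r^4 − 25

Substitute u = r^2 to get a quadratic in u, then factor.
r^2 − 5 is irreducible over ℤ (5 is not a perfect square).
r^2 + 5 is irreducible over ℤ (always positive, so no real roots).

(r^2 + 5)·(r^2 − 5)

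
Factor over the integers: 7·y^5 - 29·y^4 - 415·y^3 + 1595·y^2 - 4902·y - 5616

(7·y + 6)·(y + 8)·(y - 9)·(y^2 - 4·y + 13)

By the rational root theorem, y = -6/7 is a root, so (7·y + 6) divides it; the quotient is y^4 - 5·y^3 - 55·y^2 + 275·y - 936.
Then y = 9 is a root, so (y - 9) is a factor; dividing leaves y^3 + 4·y^2 - 19·y + 104.
Continuing, y = -8 is a root, giving the factor (y + 8) and quotient y^2 - 4·y + 13.
The quadratic y^2 - 4·y + 13 has discriminant -36 < 0 and is irreducible over ℤ.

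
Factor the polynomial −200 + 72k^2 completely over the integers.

Factor out 8, leaving 9k^2 − 25, which is a difference of two squares.

8(3k + 5)(3k − 5)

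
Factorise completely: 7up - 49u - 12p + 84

Group as (7up - 49u) + (-12p + 84) = 7u(p - 7) - 12(p - 7).
Both groups share the factor (p - 7).

(7u - 12)(p - 7)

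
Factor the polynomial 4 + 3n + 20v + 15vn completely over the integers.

(3n + 4)(5v + 1)

Group as (15vn + 20v) + (3n + 4) = 5v(3n + 4) + (3n + 4).
Both groups share the factor (3n + 4).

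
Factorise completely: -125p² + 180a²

5(6a + 5p)(6a - 5p)

Factor out 5, leaving 36a² - 25p², which is a difference of two squares.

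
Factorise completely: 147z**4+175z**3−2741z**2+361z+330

Among the possible rational roots, z = 3/7 is a root, so (7z−3) is a factor; dividing leaves 21z**3+34z**2−377z−110.
Next, z = 11/3 is a root, so (3z−11) is a factor; dividing leaves 7z**2+37z+10.
The remaining quadratic factors as (z+5)(7z+2).

(3z−11)(7z+2)(7z−3)(z+5)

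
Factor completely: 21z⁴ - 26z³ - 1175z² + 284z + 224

Testing divisors of the constant over divisors of the leading coefficient, z = 8 is a root, giving the factor (z - 8) and quotient 21z³ + 142z² - 39z - 28.
Then z = 4/7 is a root, so (7z - 4) divides it; the quotient is 3z² + 22z + 7.
The remaining quadratic factors as (3z + 1)(z + 7).

(3z + 1)(7z - 4)(z + 7)(z - 8)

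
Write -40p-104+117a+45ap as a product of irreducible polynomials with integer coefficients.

(5p+13)(9a-8)

Group as (45ap+117a) + (-40p-104) = 9a(5p+13) - 8(5p+13).
Both groups share the factor (5p+13).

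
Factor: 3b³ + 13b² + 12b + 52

Group as (3b³ + 12b) + (13b² + 52) = 3b(b² + 4) + 13(b² + 4).
Both groups share the factor (b² + 4).

(3b + 13)(b² + 4)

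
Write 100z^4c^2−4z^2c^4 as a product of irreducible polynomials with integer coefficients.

Pull out the common factor 4z^2c^2; 25z^2−c^2 is a difference of squares.

4c^2z^2(5z−c)(5z+c)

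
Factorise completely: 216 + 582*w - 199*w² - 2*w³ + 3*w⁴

By the rational root theorem, w = -9 is a root, so (w + 9) is a factor; dividing leaves 3*w³ - 29*w² + 62*w + 24.
Next, w = -1/3 is a root, so (3*w + 1) is a factor; dividing leaves w² - 10*w + 24.
The remaining quadratic factors as (w - 6)(w - 4).

(3*w + 1)*(w + 9)*(w - 4)*(w - 6)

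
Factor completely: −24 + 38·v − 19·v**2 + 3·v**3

Among the possible rational roots, v = 3 is a root, so (v − 3) is a factor; dividing leaves 3·v**2 − 10·v + 8.
The remaining quadratic factors as (3·v − 4)(v − 2).

(3·v − 4)·(v − 2)·(v − 3)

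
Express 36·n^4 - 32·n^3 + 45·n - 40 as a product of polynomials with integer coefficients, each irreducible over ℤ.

(9·n - 8)·(4·n^3 + 5)

Group as (36·n^4 + 45·n) + (-32·n^3 - 40) = 9·n·(4·n^3 + 5) - 8·(4·n^3 + 5).
Both groups share the factor (4·n^3 + 5).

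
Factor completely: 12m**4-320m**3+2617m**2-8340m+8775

By the rational root theorem, m = 5 is a root, so (m-5) divides it; the quotient is 12m**3-260m**2+1317m-1755.
Continuing, m = 15 is a root, giving the factor (m-15) and quotient 12m**2-80m+117.
The remaining quadratic factors as (6m-13)(2m-9).

(2m-9)(6m-13)(m-15)(m-5)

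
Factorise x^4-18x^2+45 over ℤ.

(x^2-15)(x^2-3)

Substitute u = x^2 to get a quadratic in u, then factor.
x^2-15 is irreducible over ℤ (15 is not a perfect square).
x^2-3 is irreducible over ℤ (3 is not a perfect square).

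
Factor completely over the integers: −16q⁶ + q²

Every term has a factor of q²; factoring it out leaves −16q⁴ + 1.
Recognize a difference of squares with the parts 1 and 4q².
−4q² + 1 is again a difference of squares: (−2q + 1)(2q + 1).

−q²(2q + 1)(2q − 1)(4q² + 1)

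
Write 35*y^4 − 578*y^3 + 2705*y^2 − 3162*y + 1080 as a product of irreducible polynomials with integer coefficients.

By the rational root theorem, y = 5/7 is a root, so (7*y − 5) divides it; the quotient is 5*y^3 − 79*y^2 + 330*y − 216.
Next, y = 9 is a root, so (y − 9) is a factor; dividing leaves 5*y^2 − 34*y + 24.
The remaining quadratic factors as (5*y − 4)(y − 6).

(5*y − 4)*(7*y − 5)*(y − 6)*(y − 9)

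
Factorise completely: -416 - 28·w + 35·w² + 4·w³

Trying the rational-root candidates, w = -8 is a root, giving the factor (w + 8) and quotient 4·w² + 3·w - 52.
The remaining quadratic factors as (4·w - 13)(w + 4).

(4·w - 13)·(w + 4)·(w + 8)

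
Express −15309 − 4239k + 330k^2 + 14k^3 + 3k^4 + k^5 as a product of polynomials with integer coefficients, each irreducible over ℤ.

(k + 3)(k + 9)(k − 7)(k^2 − 2k + 81)

Testing divisors of the constant over divisors of the leading coefficient, k = −3 is a root, giving the factor (k + 3) and quotient k^4 + 14k^2 + 288k − 5103.
Next, k = 7 is a root, giving the factor (k − 7) and quotient k^3 + 7k^2 + 63k + 729.
Continuing, k = −9 is a root, so (k + 9) divides it; the quotient is k^2 − 2k + 81.
The quadratic k^2 − 2k + 81 has discriminant −320 < 0 and is irreducible over ℤ.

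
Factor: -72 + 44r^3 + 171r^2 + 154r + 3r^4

(3r - 1)(r + 2)(r + 4)(r + 9)

Testing divisors of the constant over divisors of the leading coefficient, r = 1/3 is a root, so (3r - 1) divides it; the quotient is r^3 + 15r^2 + 62r + 72.
Then r = -4 is a root, giving the factor (r + 4) and quotient r^2 + 11r + 18.
The remaining quadratic factors as (r + 2)(r + 9).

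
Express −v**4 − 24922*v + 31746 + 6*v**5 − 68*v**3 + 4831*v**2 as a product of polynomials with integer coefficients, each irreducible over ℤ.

By the rational root theorem, v = 13/6 is a root, giving the factor (6*v − 13) and quotient v**4 + 2*v**3 − 7*v**2 + 790*v − 2442.
Then v = −11 is a root, giving the factor (v + 11) and quotient v**3 − 9*v**2 + 92*v − 222.
Then v = 3 is a root, so (v − 3) is a factor; dividing leaves v**2 − 6*v + 74.
The quadratic v**2 − 6*v + 74 has discriminant −260 < 0 and is irreducible over ℤ.

(6*v − 13)*(v + 11)*(v − 3)*(v**2 − 6*v + 74)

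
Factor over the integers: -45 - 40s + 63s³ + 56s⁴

Group as (56s⁴ - 40s) + (63s³ - 45) = 8s(7s³ - 5) + 9(7s³ - 5).
Both groups share the factor (7s³ - 5).

(8s + 9)(7s³ - 5)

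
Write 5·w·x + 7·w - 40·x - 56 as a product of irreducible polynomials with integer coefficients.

(5·x + 7)·(w - 8)

Group as (5·w·x + 7·w) + (-40·x - 56) = w·(5·x + 7) - 8·(5·x + 7).
Both groups share the factor (5·x + 7).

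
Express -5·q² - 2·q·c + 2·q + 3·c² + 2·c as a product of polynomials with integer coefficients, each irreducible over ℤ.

-(5·q - 3·c - 2)·(q + c)

Group: -5·q·(q + c) + (3·c + 2)·(q + c); both groups contain (q + c).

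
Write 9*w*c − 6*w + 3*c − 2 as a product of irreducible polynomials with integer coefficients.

Group as (9*w*c − 6*w) + (3*c − 2) = 3*w*(3*c − 2) + (3*c − 2).
Both groups share the factor (3*c − 2).

(3*c − 2)*(3*w + 1)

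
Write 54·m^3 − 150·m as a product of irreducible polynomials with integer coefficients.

6·m·(3·m + 5)·(3·m − 5)

Pull out the common factor 6·m; 9·m^2 − 25 is a difference of squares.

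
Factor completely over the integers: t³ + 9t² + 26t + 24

(t + 2)(t + 3)(t + 4)

Testing divisors of the constant over divisors of the leading coefficient, t = -4 is a root, so (t + 4) is a factor; dividing leaves t² + 5t + 6.
The remaining quadratic factors as (t + 3)(t + 2).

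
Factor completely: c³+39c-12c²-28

(c-1)(c-4)(c-7)

Among the possible rational roots, c = 4 is a root, so (c-4) is a factor; dividing leaves c²-8c+7.
The remaining quadratic factors as (c-7)(c-1).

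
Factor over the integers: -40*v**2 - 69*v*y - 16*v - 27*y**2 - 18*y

-(5*v + 3*y + 2)*(8*v + 9*y)

Group: -8*v*(5*v + 3*y + 2) - 9*y*(5*v + 3*y + 2); both groups contain (5*v + 3*y + 2).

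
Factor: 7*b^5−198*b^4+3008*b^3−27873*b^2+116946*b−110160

(7*b−9)*(b−10)*(b−8)*(b^2−9*b+153)

By the rational root theorem, b = 10 is a root, so (b−10) is a factor; dividing leaves 7*b^4−128*b^3+1728*b^2−10593*b+11016.
Next, b = 8 is a root, giving the factor (b−8) and quotient 7*b^3−72*b^2+1152*b−1377.
Continuing, b = 9/7 is a root, so (7*b−9) divides it; the quotient is b^2−9*b+153.
The quadratic b^2−9*b+153 has discriminant −531 < 0 and is irreducible over ℤ.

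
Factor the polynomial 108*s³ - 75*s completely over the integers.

Every term has a factor of 3*s. Then 36*s² - 25 = (6*s)² − (5)².

3*s*(6*s + 5)*(6*s - 5)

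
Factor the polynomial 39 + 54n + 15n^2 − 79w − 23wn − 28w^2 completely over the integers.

−(7w − 3n − 3)(4w + 5n + 13)

Group: −7w(4w + 5n + 13) + (3n + 3)(4w + 5n + 13); both groups contain (4w + 5n + 13).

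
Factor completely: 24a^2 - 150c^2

6(2a + 5c)(2a - 5c)

Every term has a factor of 6. Then 4a^2 - 25c^2 = (2a)² − (5c)².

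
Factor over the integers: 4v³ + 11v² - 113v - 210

Trying the rational-root candidates, v = -7/4 is a root, giving the factor (4v + 7) and quotient v² + v - 30.
The remaining quadratic factors as (v + 6)(v - 5).

(4v + 7)(v + 6)(v - 5)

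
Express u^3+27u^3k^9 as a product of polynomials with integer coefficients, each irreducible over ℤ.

u^3(3k^3+1)(9k^6-3k^3+1)

Factor out u^3 first: what remains is 27k^9+1.
Recognize a sum of cubes with the parts 1 and 3k^3.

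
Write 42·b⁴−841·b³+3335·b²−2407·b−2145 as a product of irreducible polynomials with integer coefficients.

By the rational root theorem, b = −1/2 is a root, giving the factor (2·b+1) and quotient 21·b³−431·b²+1883·b−2145.
Then b = 11/3 is a root, giving the factor (3·b−11) and quotient 7·b²−118·b+195.
The remaining quadratic factors as (b−15)(7·b−13).

(2·b+1)·(3·b−11)·(7·b−13)·(b−15)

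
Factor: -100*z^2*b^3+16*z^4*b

4*b*z^2*(2*z-5*b)*(2*z+5*b)

Pull out the common factor 4*z^2*b; 4*z^2-25*b^2 is a difference of squares.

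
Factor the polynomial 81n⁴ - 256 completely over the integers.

(3n)⁴ − (4)⁴ = ((3n)² − (4)²)((3n)² + (4)²); the first factor splits again, the second (9n² + 16) is irreducible.

(3n + 4)(3n - 4)(9n² + 16)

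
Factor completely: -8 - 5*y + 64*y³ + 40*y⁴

Group as (40*y⁴ - 5*y) + (64*y³ - 8) = 5*y*(8*y³ - 1) + 8*(8*y³ - 1).
Both groups share the factor (8*y³ - 1).

(2*y - 1)*(5*y + 8)*(4*y² + 2*y + 1)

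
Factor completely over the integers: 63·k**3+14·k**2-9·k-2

Group as (63·k**3-9·k) + (14·k**2-2) = 9·k·(7·k**2-1) + 2·(7·k**2-1).
Both groups share the factor (7·k**2-1).

(9·k+2)·(7·k**2-1)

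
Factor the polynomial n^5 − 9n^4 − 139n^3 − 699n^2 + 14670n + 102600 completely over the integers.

Testing divisors of the constant over divisors of the leading coefficient, n = −6 is a root, so (n + 6) is a factor; dividing leaves n^4 − 15n^3 − 49n^2 − 405n + 17100.
Next, n = 12 is a root, giving the factor (n − 12) and quotient n^3 − 3n^2 − 85n − 1425.
Continuing, n = 15 is a root, so (n − 15) is a factor; dividing leaves n^2 + 12n + 95.
The quadratic n^2 + 12n + 95 has discriminant −236 < 0 and is irreducible over ℤ.

(n + 6)(n − 12)(n − 15)(n^2 + 12n + 95)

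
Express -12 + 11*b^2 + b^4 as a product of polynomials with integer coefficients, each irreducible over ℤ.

Substitute u = b^2 to get a quadratic in u, then factor.
b^2 + 12 is irreducible over ℤ (always positive, so no real roots).
b^2 - 1 is a difference of squares.

(b + 1)*(b - 1)*(b^2 + 12)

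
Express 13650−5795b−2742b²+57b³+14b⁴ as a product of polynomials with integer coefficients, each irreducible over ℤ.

By the rational root theorem, b = −7/2 is a root, so (2b+7) is a factor; dividing leaves 7b³+4b²−1385b+1950.
Then b = −15 is a root, so (b+15) is a factor; dividing leaves 7b²−101b+130.
The remaining quadratic factors as (7b−10)(b−13).

(2b+7)(7b−10)(b+15)(b−13)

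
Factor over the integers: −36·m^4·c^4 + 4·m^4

−4·m^4·(3·c^2 + 1)·(3·c^2 − 1)

Every term has a factor of 4·m^4; factoring it out leaves −9·c^4 + 1.
Recognize a difference of squares with the parts 1 and 3·c^2.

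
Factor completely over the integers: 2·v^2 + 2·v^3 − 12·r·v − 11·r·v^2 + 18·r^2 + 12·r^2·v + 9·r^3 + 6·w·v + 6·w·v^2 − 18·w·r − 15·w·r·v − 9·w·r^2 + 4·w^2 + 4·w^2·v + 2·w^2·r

Group: w·(2·w·r + 4·w·v + 4·w − 3·r^2 − 5·r·v − 6·r + 2·v^2 + 2·v) + (−3·r + v)·(2·w·r + 4·w·v + 4·w − 3·r^2 − 5·r·v − 6·r + 2·v^2 + 2·v); both groups contain (2·w·r + 4·w·v + 4·w − 3·r^2 − 5·r·v − 6·r + 2·v^2 + 2·v), so (w − 3·r + v) is a factor with cofactor 2·w·r + 4·w·v + 4·w − 3·r^2 − 5·r·v − 6·r + 2·v^2 + 2·v.
The cofactor groups again: 2·w·r + 4·w·v + 4·w − 3·r^2 − 5·r·v − 6·r + 2·v^2 + 2·v = 2·w·(r + 2·v + 2) + (−3·r + v)·(r + 2·v + 2); both groups contain (r + 2·v + 2), giving (2·w − 3·r + v)·(r + 2·v + 2).

(2·w − 3·r + v)·(w − 3·r + v)·(r + 2·v + 2)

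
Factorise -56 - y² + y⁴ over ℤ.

Substitute u = y² to get a quadratic in u, then factor.
y² + 7 is irreducible over ℤ (always positive, so no real roots).
y² - 8 is irreducible over ℤ (8 is not a perfect square).

(y² + 7)(y² - 8)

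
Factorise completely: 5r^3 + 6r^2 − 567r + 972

(5r − 9)(r + 12)(r − 9)

Among the possible rational roots, r = −12 is a root, so (r + 12) divides it; the quotient is 5r^2 − 54r + 81.
The remaining quadratic factors as (r − 9)(5r − 9).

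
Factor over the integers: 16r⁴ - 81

Write as (4r²)² − (9)², then factor 4r² - 9 once more.

(2r + 3)(2r - 3)(4r² + 9)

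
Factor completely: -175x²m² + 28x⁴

7x²(2x - 5m)(2x + 5m)

Pull out the common factor 7x²; 4x² - 25m² is a difference of squares.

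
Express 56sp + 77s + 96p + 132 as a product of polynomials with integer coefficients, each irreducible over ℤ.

Group as (56sp + 77s) + (96p + 132) = 7s(8p + 11) + 12(8p + 11).
Both groups share the factor (8p + 11).

(7s + 12)(8p + 11)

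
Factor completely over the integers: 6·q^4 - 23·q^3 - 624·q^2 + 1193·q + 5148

(6·q + 13)·(q + 9)·(q - 11)·(q - 4)

Testing divisors of the constant over divisors of the leading coefficient, q = -9 is a root, giving the factor (q + 9) and quotient 6·q^3 - 77·q^2 + 69·q + 572.
Next, q = 11 is a root, so (q - 11) divides it; the quotient is 6·q^2 - 11·q - 52.
The remaining quadratic factors as (6·q + 13)(q - 4).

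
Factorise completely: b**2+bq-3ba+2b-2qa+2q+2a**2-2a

(b-2a+2)(b+q-a)

Group: b(b-2a+2) + (q-a)(b-2a+2); both groups contain (b-2a+2).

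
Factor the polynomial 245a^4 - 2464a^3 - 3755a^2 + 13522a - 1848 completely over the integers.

By the rational root theorem, a = -14/5 is a root, so (5a + 14) is a factor; dividing leaves 49a^3 - 630a^2 + 1013a - 132.
Continuing, a = 12/7 is a root, giving the factor (7a - 12) and quotient 7a^2 - 78a + 11.
The remaining quadratic factors as (a - 11)(7a - 1).

(5a + 14)(7a - 1)(7a - 12)(a - 11)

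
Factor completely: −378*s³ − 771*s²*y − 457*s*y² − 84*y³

−(6*s + 7*y)*(7*s + 3*y)*(9*s + 4*y)

Group: 6*s*(−63*s² − 55*s*y − 12*y²) + 7*y*(−63*s² − 55*s*y − 12*y²); both groups contain (−63*s² − 55*s*y − 12*y²), so (6*s + 7*y) is a factor with cofactor −63*s² − 55*s*y − 12*y².
The cofactor groups again: −63*s² − 55*s*y − 12*y² = −9*s*(7*s + 3*y) − 4*y*(7*s + 3*y); both groups contain (7*s + 3*y), giving −(9*s + 4*y)*(7*s + 3*y).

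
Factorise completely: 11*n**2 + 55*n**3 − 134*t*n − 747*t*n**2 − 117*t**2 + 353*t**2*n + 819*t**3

(7*t − 5*n − 1)*(13*t − n)*(9*t + 11*n)

Group: 9*t*(91*t**2 − 72*t*n − 13*t + 5*n**2 + n) + 11*n*(91*t**2 − 72*t*n − 13*t + 5*n**2 + n); both groups contain (91*t**2 − 72*t*n − 13*t + 5*n**2 + n), so (9*t + 11*n) is a factor with cofactor 91*t**2 − 72*t*n − 13*t + 5*n**2 + n.
The cofactor groups again: 91*t**2 − 72*t*n − 13*t + 5*n**2 + n = 7*t*(13*t − n) + (−5*n − 1)*(13*t − n); both groups contain (13*t − n), giving (7*t − 5*n − 1)*(13*t − n).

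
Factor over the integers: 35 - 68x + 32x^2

(4x - 5)(8x - 7)

Need a pair with product 32·35 = 1120 and sum -68: that's -40 and -28.
Split the middle term: 32x^2 - 40x - 28x + 35 = 8x(4x - 5) - 7(4x - 5).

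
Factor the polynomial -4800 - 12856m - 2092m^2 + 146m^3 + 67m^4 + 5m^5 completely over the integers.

Testing divisors of the constant over divisors of the leading coefficient, m = 6 is a root, so (m - 6) is a factor; dividing leaves 5m^4 + 97m^3 + 728m^2 + 2276m + 800.
Continuing, m = -8 is a root, so (m + 8) divides it; the quotient is 5m^3 + 57m^2 + 272m + 100.
Next, m = -2/5 is a root, so (5m + 2) is a factor; dividing leaves m^2 + 11m + 50.
The quadratic m^2 + 11m + 50 has discriminant -79 < 0 and is irreducible over ℤ.

(5m + 2)(m + 8)(m - 6)(m^2 + 11m + 50)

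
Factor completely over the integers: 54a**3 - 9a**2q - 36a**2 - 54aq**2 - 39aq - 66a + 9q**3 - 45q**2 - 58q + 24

(3a + 3q - 1)(3a - 3q - 4)(6a - q + 6)

Group: 3a(18a**2 - 21aq - 6a + 3q**2 - 14q - 24) + (3q - 1)(18a**2 - 21aq - 6a + 3q**2 - 14q - 24); both groups contain (18a**2 - 21aq - 6a + 3q**2 - 14q - 24), so (3a + 3q - 1) is a factor with cofactor 18a**2 - 21aq - 6a + 3q**2 - 14q - 24.
The cofactor groups again: 18a**2 - 21aq - 6a + 3q**2 - 14q - 24 = 6a(3a - 3q - 4) + (-q + 6)(3a - 3q - 4); both groups contain (3a - 3q - 4), giving (6a - q + 6)(3a - 3q - 4).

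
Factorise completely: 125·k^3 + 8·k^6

Every term has a factor of k^3; factoring it out leaves 8·k^3 + 125.
Recognize a sum of cubes with the parts 2·k and 5.

k^3·(2·k + 5)·(4·k^2 - 10·k + 25)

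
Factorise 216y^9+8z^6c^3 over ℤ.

8(z^2c+3y^3)(z^4c^2-3z^2y^3c+9y^6)

Factor out 8 first: what remains is z^6c^3+27y^9.
Recognize a sum of cubes with the parts 3y^3 and z^2c.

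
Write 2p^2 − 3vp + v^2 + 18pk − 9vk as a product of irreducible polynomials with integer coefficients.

Group: v(v − 2p) + (−p − 9k)(v − 2p); both groups contain (v − 2p).

(v − 2p)(v − p − 9k)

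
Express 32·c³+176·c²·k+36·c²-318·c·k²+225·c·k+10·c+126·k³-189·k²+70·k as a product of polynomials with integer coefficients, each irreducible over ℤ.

(4·c-3·k+2)·(8·c-6·k+5)·(c+7·k)

Group: 8·c·(4·c²+25·c·k+2·c-21·k²+14·k) + (-6·k+5)·(4·c²+25·c·k+2·c-21·k²+14·k); both groups contain (4·c²+25·c·k+2·c-21·k²+14·k), so (8·c-6·k+5) is a factor with cofactor 4·c²+25·c·k+2·c-21·k²+14·k.
The cofactor groups again: 4·c²+25·c·k+2·c-21·k²+14·k = 4·c·(c+7·k) + (-3·k+2)·(c+7·k); both groups contain (c+7·k), giving (4·c-3·k+2)·(c+7·k).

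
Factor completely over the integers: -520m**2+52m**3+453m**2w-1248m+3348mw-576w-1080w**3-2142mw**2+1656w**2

Group: 4m(13m**2+162mw-156m+72w**2-72w) + (-15w+8)(13m**2+162mw-156m+72w**2-72w); both groups contain (13m**2+162mw-156m+72w**2-72w), so (4m-15w+8) is a factor with cofactor 13m**2+162mw-156m+72w**2-72w.
The cofactor groups again: 13m**2+162mw-156m+72w**2-72w = m(13m+6w) + (12w-12)(13m+6w); both groups contain (13m+6w), giving (m+12w-12)(13m+6w).

(13m+6w)(4m-15w+8)(m+12w-12)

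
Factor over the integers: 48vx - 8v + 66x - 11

(6x - 1)(8v + 11)

Group as (48vx - 8v) + (66x - 11) = 8v(6x - 1) + 11(6x - 1).
Both groups share the factor (6x - 1).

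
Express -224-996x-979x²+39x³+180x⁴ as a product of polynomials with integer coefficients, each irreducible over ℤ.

(3x+1)(3x-8)(4x+7)(5x+4)

By the rational root theorem, x = -7/4 is a root, so (4x+7) is a factor; dividing leaves 45x³-69x²-124x-32.
Continuing, x = -1/3 is a root, so (3x+1) divides it; the quotient is 15x²-28x-32.
The remaining quadratic factors as (3x-8)(5x+4).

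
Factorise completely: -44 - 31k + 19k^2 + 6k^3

By the rational root theorem, k = -4 is a root, so (k + 4) divides it; the quotient is 6k^2 - 5k - 11.
The remaining quadratic factors as (k + 1)(6k - 11).

(6k - 11)(k + 1)(k + 4)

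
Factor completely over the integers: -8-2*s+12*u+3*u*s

Group as (3*u*s+12*u) + (-2*s-8) = 3*u*(s+4) - 2*(s+4).
Both groups share the factor (s+4).

(3*u-2)*(s+4)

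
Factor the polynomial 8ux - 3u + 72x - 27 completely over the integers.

Group as (8ux - 3u) + (72x - 27) = u(8x - 3) + 9(8x - 3).
Both groups share the factor (8x - 3).

(8x - 3)(u + 9)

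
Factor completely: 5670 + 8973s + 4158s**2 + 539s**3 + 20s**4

(4s + 7)(5s + 6)(s + 15)(s + 9)

By the rational root theorem, s = -9 is a root, so (s + 9) is a factor; dividing leaves 20s**3 + 359s**2 + 927s + 630.
Then s = -15 is a root, so (s + 15) is a factor; dividing leaves 20s**2 + 59s + 42.
The remaining quadratic factors as (5s + 6)(4s + 7).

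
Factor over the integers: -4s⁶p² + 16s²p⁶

Pull out the common factor 4s²p², leaving -s⁴ + 4p⁴.
Recognize a difference of squares with the parts 2p² and s².

-4p²s²(s² - 2p²)(s² + 2p²)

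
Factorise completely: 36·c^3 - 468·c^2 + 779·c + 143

(6·c + 1)·(6·c - 13)·(c - 11)

By the rational root theorem, c = -1/6 is a root, giving the factor (6·c + 1) and quotient 6·c^2 - 79·c + 143.
The remaining quadratic factors as (6·c - 13)(c - 11).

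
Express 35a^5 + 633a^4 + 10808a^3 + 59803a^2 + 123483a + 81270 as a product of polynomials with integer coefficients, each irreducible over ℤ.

By the rational root theorem, a = −3 is a root, so (a + 3) divides it; the quotient is 35a^4 + 528a^3 + 9224a^2 + 32131a + 27090.
Continuing, a = −9/7 is a root, so (7a + 9) divides it; the quotient is 5a^3 + 69a^2 + 1229a + 3010.
Next, a = −14/5 is a root, so (5a + 14) divides it; the quotient is a^2 + 11a + 215.
The quadratic a^2 + 11a + 215 has discriminant −739 < 0 and is irreducible over ℤ.

(5a + 14)(7a + 9)(a + 3)(a^2 + 11a + 215)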